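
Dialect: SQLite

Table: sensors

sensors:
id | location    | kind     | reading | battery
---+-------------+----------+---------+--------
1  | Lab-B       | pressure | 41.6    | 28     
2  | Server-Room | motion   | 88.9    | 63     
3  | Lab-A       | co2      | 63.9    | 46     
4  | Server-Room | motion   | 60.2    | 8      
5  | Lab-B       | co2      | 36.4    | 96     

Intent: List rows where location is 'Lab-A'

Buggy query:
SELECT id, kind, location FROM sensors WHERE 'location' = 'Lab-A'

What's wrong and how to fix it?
Bug: Single quotes denote string literals in SQL; the column name is being compared as a constant string

Fix: Reference the column as location without single quotes

Corrected query:
SELECT id, kind, location FROM sensors WHERE location = 'Lab-A'

Result:
id | kind | location
---+------+---------
3  | co2  | Lab-A   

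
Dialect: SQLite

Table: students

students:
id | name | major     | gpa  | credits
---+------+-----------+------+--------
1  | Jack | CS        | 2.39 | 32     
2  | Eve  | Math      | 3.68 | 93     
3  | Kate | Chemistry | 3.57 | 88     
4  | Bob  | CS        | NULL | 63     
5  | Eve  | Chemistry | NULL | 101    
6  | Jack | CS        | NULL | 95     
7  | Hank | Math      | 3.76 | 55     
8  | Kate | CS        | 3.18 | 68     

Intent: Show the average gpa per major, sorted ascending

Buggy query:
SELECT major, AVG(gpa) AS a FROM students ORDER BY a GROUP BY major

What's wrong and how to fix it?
Bug: ORDER BY appears before GROUP BY; SQL clause order requires GROUP BY first

Fix: Reorder: SELECT … FROM … GROUP BY … ORDER BY …

Corrected query:
SELECT major, AVG(gpa) AS a FROM students GROUP BY major ORDER BY a

Result:
major     | a    
----------+------
CS        | 2.785
Chemistry | 3.57 
Math      | 3.72 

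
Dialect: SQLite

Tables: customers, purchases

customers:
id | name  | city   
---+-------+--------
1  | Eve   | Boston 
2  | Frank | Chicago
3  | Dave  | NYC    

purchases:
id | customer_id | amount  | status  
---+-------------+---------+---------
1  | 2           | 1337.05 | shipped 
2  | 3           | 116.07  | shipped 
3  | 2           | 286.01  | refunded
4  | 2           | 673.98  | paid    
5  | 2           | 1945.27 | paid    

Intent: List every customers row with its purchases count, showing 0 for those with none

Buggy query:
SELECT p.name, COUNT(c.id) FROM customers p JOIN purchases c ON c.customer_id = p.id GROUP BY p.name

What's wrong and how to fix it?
Bug: INNER JOIN drops customers rows that have no matching purchases rows

Fix: Use LEFT JOIN so parents without children still appear (COUNT(c.id) gives 0)

Corrected query:
SELECT p.name, COUNT(c.id) FROM customers p LEFT JOIN purchases c ON c.customer_id = p.id GROUP BY p.name

Result:
name  | COUNT(c.id)
------+------------
Dave  | 1          
Eve   | 0          
Frank | 4          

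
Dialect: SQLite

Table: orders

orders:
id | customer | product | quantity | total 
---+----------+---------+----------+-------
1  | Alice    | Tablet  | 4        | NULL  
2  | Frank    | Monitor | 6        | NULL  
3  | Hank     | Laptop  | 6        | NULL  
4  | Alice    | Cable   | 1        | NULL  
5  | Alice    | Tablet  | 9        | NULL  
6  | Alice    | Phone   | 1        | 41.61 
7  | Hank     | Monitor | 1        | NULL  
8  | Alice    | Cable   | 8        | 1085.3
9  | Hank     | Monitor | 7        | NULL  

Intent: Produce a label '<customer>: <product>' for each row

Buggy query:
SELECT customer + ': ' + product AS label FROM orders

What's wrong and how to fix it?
Bug: '+' is numeric addition; on text columns SQLite converts them to 0 instead of concatenating

Fix: Replace + with || to concatenate text

Corrected query:
SELECT customer || ': ' || product AS label FROM orders

Result:
label         
--------------
Alice: Tablet 
Frank: Monitor
Hank: Laptop  
Alice: Cable  
Alice: Tablet 
Alice: Phone  
Hank: Monitor 
Alice: Cable  
Hank: Monitor 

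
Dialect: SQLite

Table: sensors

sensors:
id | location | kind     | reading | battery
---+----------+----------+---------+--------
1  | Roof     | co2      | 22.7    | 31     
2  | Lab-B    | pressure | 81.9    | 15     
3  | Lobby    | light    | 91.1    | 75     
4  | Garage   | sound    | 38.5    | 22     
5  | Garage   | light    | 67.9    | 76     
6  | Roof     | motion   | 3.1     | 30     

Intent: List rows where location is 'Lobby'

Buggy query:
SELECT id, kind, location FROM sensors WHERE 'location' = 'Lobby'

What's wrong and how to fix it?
Bug: 'location' in single quotes is a string literal, not the column; the comparison is literal-vs-literal and never true

Fix: Reference the column as location without single quotes

Corrected query:
SELECT id, kind, location FROM sensors WHERE location = 'Lobby'

Result:
id | kind  | location
---+-------+---------
3  | light | Lobby   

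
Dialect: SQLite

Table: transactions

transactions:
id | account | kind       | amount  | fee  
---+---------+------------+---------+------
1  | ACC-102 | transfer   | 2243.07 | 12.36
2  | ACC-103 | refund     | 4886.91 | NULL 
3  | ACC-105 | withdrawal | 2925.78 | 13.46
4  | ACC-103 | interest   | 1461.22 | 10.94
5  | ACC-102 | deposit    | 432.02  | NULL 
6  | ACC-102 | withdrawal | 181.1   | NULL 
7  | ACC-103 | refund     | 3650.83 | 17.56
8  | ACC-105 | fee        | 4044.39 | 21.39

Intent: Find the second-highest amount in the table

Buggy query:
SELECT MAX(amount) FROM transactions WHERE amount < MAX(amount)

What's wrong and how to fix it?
Bug: MAX(amount) on the right of the comparison is an aggregate-in-WHERE error

Fix: Compute the overall MAX in a subquery, then take MAX of rows below it

Corrected query:
SELECT MAX(amount) FROM transactions WHERE amount < (SELECT MAX(amount) FROM transactions)

Result:
MAX(amount)
-----------
4044.39    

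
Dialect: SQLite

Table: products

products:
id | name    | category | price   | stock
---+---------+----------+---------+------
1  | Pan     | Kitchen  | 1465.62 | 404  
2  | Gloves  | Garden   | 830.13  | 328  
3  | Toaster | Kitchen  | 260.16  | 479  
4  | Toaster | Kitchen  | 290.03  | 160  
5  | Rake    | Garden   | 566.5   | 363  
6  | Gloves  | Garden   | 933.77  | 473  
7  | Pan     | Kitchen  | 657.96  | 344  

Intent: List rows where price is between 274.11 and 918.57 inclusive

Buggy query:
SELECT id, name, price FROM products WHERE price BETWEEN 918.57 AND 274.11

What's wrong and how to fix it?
Bug: The bounds are reversed; BETWEEN a AND b requires a <= b to match anything

Fix: Write BETWEEN 274.11 AND 918.57

Corrected query:
SELECT id, name, price FROM products WHERE price BETWEEN 274.11 AND 918.57

Result:
id | name    | price 
---+---------+-------
2  | Gloves  | 830.13
4  | Toaster | 290.03
5  | Rake    | 566.5 
7  | Pan     | 657.96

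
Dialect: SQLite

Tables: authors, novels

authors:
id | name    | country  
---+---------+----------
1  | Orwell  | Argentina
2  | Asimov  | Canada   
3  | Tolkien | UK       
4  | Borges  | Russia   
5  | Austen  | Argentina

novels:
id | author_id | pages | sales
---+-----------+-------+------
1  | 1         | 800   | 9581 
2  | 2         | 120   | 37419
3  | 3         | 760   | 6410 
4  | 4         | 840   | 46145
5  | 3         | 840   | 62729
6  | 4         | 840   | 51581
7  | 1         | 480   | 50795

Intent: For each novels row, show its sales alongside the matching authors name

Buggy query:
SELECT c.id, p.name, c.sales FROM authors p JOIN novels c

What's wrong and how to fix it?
Bug: JOIN with no ON clause produces a cartesian product; every novels row pairs with every authors row

Fix: Specify the join condition linking the foreign key to the parent id

Corrected query:
SELECT c.id, p.name, c.sales FROM authors p JOIN novels c ON c.author_id = p.id

Result:
id | name    | sales
---+---------+------
1  | Orwell  | 9581 
2  | Asimov  | 37419
3  | Tolkien | 6410 
4  | Borges  | 46145
5  | Tolkien | 62729
6  | Borges  | 51581
7  | Orwell  | 50795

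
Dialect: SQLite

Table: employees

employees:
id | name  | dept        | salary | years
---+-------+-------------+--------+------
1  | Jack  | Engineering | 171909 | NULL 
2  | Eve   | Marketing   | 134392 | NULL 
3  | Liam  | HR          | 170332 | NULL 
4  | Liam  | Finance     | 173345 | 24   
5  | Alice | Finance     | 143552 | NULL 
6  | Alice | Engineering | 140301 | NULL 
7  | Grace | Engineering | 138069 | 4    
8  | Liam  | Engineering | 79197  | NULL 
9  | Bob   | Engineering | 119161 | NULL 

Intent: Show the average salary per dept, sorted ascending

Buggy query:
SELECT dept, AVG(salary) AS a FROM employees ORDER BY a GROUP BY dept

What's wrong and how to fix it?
Bug: ORDER BY appears before GROUP BY; SQL clause order requires GROUP BY first

Fix: Move ORDER BY to the end, after GROUP BY

Corrected query:
SELECT dept, AVG(salary) AS a FROM employees GROUP BY dept ORDER BY a

Result:
dept        | a       
------------+---------
Engineering | 129727.4
Marketing   | 134392  
Finance     | 158448.5
HR          | 170332  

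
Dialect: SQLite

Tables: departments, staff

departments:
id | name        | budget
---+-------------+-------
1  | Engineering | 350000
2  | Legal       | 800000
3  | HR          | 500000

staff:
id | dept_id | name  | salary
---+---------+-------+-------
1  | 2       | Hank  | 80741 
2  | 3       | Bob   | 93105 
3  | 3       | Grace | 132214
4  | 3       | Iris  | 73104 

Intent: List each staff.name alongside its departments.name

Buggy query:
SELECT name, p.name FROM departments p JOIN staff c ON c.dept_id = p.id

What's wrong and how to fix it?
Bug: 'name' exists in both joined tables, so the database can't tell which one is meant

Fix: Qualify the column with its table alias (c.name)

Corrected query:
SELECT c.name, p.name FROM departments p JOIN staff c ON c.dept_id = p.id

Result:
name  | name 
------+------
Hank  | Legal
Bob   | HR   
Grace | HR   
Iris  | HR   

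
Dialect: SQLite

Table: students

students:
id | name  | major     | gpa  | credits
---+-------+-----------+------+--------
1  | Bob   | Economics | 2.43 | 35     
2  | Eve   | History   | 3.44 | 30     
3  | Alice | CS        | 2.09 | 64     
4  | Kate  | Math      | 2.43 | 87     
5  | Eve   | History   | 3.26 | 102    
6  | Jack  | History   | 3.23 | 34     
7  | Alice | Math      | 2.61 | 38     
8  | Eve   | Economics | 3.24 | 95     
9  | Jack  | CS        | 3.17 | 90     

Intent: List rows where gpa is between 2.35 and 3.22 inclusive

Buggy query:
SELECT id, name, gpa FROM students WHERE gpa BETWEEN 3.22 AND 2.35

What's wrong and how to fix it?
Bug: The bounds are reversed; BETWEEN a AND b requires a <= b to match anything

Fix: Write BETWEEN 2.35 AND 3.22

Corrected query:
SELECT id, name, gpa FROM students WHERE gpa BETWEEN 2.35 AND 3.22

Result:
id | name  | gpa 
---+-------+-----
1  | Bob   | 2.43
4  | Kate  | 2.43
7  | Alice | 2.61
9  | Jack  | 3.17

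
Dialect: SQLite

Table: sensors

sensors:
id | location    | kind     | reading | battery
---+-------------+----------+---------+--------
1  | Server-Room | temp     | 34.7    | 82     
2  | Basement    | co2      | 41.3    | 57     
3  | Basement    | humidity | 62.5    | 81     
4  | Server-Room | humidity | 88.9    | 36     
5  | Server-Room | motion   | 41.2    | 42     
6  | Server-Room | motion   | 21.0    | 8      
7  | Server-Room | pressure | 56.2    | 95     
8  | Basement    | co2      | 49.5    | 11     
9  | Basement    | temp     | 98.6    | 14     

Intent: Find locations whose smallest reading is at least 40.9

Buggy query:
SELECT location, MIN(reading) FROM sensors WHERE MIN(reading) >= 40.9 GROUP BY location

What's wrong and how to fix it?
Bug: MIN() in WHERE is a misuse of aggregate

Fix: Replace WHERE with HAVING after the GROUP BY

Corrected query:
SELECT location, MIN(reading) FROM sensors GROUP BY location HAVING MIN(reading) >= 40.9

Result:
location | MIN(reading)
---------+-------------
Basement | 41.3        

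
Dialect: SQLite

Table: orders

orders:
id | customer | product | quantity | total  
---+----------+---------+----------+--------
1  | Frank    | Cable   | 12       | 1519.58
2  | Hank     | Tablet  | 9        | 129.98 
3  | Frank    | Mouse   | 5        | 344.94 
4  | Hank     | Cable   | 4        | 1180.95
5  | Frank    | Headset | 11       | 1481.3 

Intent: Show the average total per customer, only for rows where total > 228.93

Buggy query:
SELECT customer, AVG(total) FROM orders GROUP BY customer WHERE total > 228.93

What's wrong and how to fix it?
Bug: WHERE cannot follow GROUP BY

Fix: Move the WHERE clause before GROUP BY

Corrected query:
SELECT customer, AVG(total) FROM orders WHERE total > 228.93 GROUP BY customer

Result:
customer | AVG(total) 
---------+------------
Frank    | 1115.273333
Hank     | 1180.95    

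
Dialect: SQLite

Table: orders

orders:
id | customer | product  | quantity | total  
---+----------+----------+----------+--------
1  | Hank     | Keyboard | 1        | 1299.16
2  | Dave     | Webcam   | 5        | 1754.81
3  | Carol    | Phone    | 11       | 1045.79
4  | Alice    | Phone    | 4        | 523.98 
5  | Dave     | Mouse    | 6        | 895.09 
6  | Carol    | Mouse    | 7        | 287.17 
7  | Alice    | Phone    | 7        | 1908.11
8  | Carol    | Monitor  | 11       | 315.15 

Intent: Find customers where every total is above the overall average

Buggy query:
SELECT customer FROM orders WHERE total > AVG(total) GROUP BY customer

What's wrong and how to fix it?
Bug: AVG() is an aggregate; it can't sit directly in WHERE

Fix: Compute the overall average in a scalar subquery and compare each group's MIN against it in HAVING

Corrected query:
SELECT customer FROM orders GROUP BY customer HAVING MIN(total) > (SELECT AVG(total) FROM orders)

Result:
customer
--------
Hank    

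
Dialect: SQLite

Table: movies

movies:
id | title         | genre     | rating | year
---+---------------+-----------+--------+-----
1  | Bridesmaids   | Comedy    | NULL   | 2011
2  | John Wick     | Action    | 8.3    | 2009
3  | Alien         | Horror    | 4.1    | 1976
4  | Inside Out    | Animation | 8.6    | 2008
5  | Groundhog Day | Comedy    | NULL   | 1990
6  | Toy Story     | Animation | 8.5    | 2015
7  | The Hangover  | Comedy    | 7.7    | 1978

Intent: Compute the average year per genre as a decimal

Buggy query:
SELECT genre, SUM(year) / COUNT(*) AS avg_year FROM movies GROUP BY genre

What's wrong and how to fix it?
Bug: SUM(year) and COUNT(*) are both integers; the division truncates the fractional part

Fix: Cast one side to REAL so the division keeps the fractional part

Corrected query:
SELECT genre, SUM(year) * 1.0 / COUNT(*) AS avg_year FROM movies GROUP BY genre

Result:
genre     | avg_year
----------+---------
Action    | 2009    
Animation | 2011.5  
Comedy    | 1993    
Horror    | 1976    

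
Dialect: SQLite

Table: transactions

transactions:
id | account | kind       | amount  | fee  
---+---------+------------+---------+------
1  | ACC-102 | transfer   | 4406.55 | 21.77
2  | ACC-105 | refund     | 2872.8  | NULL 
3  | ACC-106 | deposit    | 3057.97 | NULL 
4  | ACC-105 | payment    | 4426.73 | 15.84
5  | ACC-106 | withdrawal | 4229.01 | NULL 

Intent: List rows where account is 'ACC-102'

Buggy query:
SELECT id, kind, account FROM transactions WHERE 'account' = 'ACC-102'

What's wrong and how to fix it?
Bug: Single quotes denote string literals in SQL; the column name is being compared as a constant string

Fix: Reference the column as account without single quotes

Corrected query:
SELECT id, kind, account FROM transactions WHERE account = 'ACC-102'

Result:
id | kind     | account
---+----------+--------
1  | transfer | ACC-102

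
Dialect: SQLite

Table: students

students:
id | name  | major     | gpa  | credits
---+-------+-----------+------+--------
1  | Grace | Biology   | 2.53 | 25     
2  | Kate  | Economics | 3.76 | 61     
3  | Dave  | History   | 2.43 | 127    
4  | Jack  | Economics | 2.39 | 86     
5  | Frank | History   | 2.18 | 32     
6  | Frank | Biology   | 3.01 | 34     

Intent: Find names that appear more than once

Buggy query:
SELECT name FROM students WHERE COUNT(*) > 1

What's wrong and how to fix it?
Bug: COUNT(*) is an aggregate and cannot be used in WHERE

Fix: GROUP BY name, then filter groups with HAVING COUNT(*) > 1

Corrected query:
SELECT name FROM students GROUP BY name HAVING COUNT(*) > 1

Result:
name 
-----
Frank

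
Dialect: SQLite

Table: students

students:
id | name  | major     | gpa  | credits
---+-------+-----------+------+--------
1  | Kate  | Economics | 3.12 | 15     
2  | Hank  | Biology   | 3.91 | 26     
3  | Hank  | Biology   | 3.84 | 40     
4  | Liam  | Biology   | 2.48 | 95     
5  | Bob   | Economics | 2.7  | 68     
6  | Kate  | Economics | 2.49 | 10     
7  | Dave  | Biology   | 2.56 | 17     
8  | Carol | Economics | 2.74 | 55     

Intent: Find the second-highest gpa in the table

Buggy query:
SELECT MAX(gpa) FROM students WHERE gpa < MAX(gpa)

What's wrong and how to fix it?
Bug: The inner MAX is an aggregate inside WHERE, which is not allowed

Fix: Compute the overall MAX in a subquery, then take MAX of rows below it

Corrected query:
SELECT MAX(gpa) FROM students WHERE gpa < (SELECT MAX(gpa) FROM students)

Result:
MAX(gpa)
--------
3.84    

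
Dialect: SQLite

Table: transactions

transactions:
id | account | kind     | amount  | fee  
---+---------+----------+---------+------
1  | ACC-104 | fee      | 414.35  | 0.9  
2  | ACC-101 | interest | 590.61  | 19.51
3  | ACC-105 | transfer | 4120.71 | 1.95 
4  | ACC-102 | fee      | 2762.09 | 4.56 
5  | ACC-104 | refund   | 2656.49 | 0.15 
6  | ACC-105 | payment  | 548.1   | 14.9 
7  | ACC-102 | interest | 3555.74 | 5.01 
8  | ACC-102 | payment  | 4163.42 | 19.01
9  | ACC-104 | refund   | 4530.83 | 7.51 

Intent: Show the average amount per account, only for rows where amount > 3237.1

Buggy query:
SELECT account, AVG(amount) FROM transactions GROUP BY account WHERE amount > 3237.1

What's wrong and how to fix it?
Bug: Row-level WHERE must come before GROUP BY in the clause order

Fix: Move the WHERE clause before GROUP BY

Corrected query:
SELECT account, AVG(amount) FROM transactions WHERE amount > 3237.1 GROUP BY account

Result:
account | AVG(amount)
--------+------------
ACC-102 | 3859.58    
ACC-104 | 4530.83    
ACC-105 | 4120.71    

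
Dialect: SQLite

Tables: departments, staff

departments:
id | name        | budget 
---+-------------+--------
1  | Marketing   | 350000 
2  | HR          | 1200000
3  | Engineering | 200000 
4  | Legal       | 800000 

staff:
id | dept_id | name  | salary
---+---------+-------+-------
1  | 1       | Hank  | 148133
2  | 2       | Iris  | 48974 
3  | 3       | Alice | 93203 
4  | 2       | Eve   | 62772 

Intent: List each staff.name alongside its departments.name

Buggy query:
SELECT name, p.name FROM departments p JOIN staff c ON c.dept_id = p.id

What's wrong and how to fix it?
Bug: Both tables have a 'name' column; the unqualified reference is ambiguous

Fix: Qualify the column with its table alias (c.name)

Corrected query:
SELECT c.name, p.name FROM departments p JOIN staff c ON c.dept_id = p.id

Result:
name  | name       
------+------------
Hank  | Marketing  
Iris  | HR         
Alice | Engineering
Eve   | HR         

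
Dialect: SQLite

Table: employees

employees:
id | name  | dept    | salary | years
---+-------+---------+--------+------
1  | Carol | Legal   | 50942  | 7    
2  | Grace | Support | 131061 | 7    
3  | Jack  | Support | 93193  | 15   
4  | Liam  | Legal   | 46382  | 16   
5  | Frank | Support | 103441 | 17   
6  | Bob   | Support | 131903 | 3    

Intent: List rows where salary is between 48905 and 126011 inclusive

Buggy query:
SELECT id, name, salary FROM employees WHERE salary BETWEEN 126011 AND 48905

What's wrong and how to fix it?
Bug: BETWEEN expects the lower bound first; with 126011 AND 48905 the range is empty

Fix: Swap the bounds so the smaller value comes first

Corrected query:
SELECT id, name, salary FROM employees WHERE salary BETWEEN 48905 AND 126011

Result:
id | name  | salary
---+-------+-------
1  | Carol | 50942 
3  | Jack  | 93193 
5  | Frank | 103441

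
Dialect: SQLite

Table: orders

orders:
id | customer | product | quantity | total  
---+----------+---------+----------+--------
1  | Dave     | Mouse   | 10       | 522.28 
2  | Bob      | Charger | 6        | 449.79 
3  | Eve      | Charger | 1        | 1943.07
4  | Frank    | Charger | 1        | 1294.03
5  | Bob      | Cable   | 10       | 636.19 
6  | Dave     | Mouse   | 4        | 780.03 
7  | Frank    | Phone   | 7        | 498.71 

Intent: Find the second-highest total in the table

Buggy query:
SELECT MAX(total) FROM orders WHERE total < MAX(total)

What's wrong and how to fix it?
Bug: MAX(total) on the right of the comparison is an aggregate-in-WHERE error

Fix: Put the inner MAX in a scalar subquery

Corrected query:
SELECT MAX(total) FROM orders WHERE total < (SELECT MAX(total) FROM orders)

Result:
MAX(total)
----------
1294.03   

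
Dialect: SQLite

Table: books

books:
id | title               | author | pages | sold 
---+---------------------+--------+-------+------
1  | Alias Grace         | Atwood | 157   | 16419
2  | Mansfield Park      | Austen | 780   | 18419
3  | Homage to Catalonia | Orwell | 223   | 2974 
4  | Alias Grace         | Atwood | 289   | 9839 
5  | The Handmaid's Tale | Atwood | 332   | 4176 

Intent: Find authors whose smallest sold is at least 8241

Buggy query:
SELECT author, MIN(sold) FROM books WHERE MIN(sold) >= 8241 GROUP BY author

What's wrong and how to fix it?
Bug: Aggregates like MIN are computed per group after WHERE runs

Fix: Replace WHERE with HAVING after the GROUP BY

Corrected query:
SELECT author, MIN(sold) FROM books GROUP BY author HAVING MIN(sold) >= 8241

Result:
author | MIN(sold)
-------+----------
Austen | 18419    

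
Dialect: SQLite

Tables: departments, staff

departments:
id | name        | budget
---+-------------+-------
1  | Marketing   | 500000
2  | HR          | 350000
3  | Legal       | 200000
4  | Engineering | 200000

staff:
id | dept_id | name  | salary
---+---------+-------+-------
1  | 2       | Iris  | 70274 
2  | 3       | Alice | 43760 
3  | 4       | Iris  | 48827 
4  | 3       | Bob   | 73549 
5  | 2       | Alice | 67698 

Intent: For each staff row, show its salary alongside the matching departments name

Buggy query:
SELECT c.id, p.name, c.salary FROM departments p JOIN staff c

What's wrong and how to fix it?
Bug: JOIN with no ON clause produces a cartesian product; every staff row pairs with every departments row

Fix: Specify the join condition linking the foreign key to the parent id

Corrected query:
SELECT c.id, p.name, c.salary FROM departments p JOIN staff c ON c.dept_id = p.id

Result:
id | name        | salary
---+-------------+-------
1  | HR          | 70274 
2  | Legal       | 43760 
3  | Engineering | 48827 
4  | Legal       | 73549 
5  | HR          | 67698 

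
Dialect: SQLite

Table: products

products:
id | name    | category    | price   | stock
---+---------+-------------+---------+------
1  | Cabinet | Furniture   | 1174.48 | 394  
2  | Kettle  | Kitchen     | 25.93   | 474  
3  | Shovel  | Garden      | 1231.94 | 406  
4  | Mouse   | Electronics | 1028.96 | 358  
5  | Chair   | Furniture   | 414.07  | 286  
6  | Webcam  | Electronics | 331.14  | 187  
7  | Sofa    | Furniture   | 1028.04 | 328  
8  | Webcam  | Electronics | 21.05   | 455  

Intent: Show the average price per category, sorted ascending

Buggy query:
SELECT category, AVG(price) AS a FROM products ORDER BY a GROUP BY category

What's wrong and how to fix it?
Bug: ORDER BY appears before GROUP BY; SQL clause order requires GROUP BY first

Fix: Move ORDER BY to the end, after GROUP BY

Corrected query:
SELECT category, AVG(price) AS a FROM products GROUP BY category ORDER BY a

Result:
category    | a         
------------+-----------
Kitchen     | 25.93     
Electronics | 460.383333
Furniture   | 872.196667
Garden      | 1231.94   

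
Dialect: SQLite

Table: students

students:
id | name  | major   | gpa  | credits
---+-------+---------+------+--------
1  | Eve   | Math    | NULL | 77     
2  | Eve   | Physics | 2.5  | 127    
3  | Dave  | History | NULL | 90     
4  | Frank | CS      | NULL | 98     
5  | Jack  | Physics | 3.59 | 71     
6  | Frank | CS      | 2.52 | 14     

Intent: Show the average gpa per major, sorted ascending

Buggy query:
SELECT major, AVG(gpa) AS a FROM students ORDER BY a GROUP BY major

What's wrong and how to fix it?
Bug: GROUP BY must precede ORDER BY

Fix: Reorder: SELECT … FROM … GROUP BY … ORDER BY …

Corrected query:
SELECT major, AVG(gpa) AS a FROM students GROUP BY major ORDER BY a

Result:
major   | a    
--------+------
History | NULL 
Math    | NULL 
CS      | 2.52 
Physics | 3.045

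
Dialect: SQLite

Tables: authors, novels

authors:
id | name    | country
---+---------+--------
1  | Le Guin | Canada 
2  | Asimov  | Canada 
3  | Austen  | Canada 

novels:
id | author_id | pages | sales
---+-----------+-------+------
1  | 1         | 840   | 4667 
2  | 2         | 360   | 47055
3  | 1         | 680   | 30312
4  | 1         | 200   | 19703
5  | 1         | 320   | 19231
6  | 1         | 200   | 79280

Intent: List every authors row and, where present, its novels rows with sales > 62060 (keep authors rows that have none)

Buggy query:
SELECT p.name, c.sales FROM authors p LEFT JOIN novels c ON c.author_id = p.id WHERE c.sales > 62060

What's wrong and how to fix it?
Bug: A WHERE condition on the right-hand table after LEFT JOIN drops unmatched parents

Fix: Move the right-table condition into the ON clause so unmatched parents are kept

Corrected query:
SELECT p.name, c.sales FROM authors p LEFT JOIN novels c ON c.author_id = p.id AND c.sales > 62060

Result:
name    | sales
--------+------
Le Guin | 79280
Asimov  | NULL 
Austen  | NULL 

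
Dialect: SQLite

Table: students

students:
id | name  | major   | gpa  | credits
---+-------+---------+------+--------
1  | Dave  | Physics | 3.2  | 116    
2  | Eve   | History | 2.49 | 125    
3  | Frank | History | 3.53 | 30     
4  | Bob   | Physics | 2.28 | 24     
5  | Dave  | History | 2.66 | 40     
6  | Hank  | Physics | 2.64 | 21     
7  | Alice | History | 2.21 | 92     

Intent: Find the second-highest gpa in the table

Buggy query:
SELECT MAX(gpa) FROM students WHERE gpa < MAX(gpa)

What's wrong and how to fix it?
Bug: The inner MAX is an aggregate inside WHERE, which is not allowed

Fix: Compute the overall MAX in a subquery, then take MAX of rows below it

Corrected query:
SELECT MAX(gpa) FROM students WHERE gpa < (SELECT MAX(gpa) FROM students)

Result:
MAX(gpa)
--------
3.2     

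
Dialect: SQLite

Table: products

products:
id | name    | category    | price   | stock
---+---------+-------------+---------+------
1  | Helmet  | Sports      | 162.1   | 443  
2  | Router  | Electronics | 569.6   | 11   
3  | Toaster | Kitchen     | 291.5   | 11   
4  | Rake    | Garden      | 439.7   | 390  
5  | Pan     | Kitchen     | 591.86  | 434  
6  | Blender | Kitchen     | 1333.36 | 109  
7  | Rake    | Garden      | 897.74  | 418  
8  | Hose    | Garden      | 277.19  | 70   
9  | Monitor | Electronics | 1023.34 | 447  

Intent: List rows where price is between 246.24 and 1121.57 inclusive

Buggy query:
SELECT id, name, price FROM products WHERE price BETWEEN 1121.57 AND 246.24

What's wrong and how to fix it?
Bug: The bounds are reversed; BETWEEN a AND b requires a <= b to match anything

Fix: Write BETWEEN 246.24 AND 1121.57

Corrected query:
SELECT id, name, price FROM products WHERE price BETWEEN 246.24 AND 1121.57

Result:
id | name    | price  
---+---------+--------
2  | Router  | 569.6  
3  | Toaster | 291.5  
4  | Rake    | 439.7  
5  | Pan     | 591.86 
7  | Rake    | 897.74 
8  | Hose    | 277.19 
9  | Monitor | 1023.34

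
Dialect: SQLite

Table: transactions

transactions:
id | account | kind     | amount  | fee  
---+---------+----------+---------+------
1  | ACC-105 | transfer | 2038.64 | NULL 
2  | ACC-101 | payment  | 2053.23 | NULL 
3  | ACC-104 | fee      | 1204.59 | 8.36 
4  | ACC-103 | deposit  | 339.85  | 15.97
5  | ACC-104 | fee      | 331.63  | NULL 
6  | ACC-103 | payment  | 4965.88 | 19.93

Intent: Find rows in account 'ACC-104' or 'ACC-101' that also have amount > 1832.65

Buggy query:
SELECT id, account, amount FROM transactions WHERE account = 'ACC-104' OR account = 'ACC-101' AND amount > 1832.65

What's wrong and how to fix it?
Bug: Without parentheses, AND is evaluated before OR, so the amount filter only applies to the 'ACC-101' branch

Fix: Group the OR with parentheses (or use IN), then AND the threshold

Corrected query:
SELECT id, account, amount FROM transactions WHERE (account = 'ACC-104' OR account = 'ACC-101') AND amount > 1832.65

Result:
id | account | amount 
---+---------+--------
2  | ACC-101 | 2053.23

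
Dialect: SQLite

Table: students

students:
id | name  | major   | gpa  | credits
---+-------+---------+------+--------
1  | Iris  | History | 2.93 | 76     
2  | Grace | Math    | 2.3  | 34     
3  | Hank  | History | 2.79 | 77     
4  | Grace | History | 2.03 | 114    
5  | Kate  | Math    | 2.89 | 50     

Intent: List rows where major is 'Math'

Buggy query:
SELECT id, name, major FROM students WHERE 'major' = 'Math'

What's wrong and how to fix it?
Bug: 'major' in single quotes is a string literal, not the column; the comparison is literal-vs-literal and never true

Fix: Remove the quotes around the column name (or use double quotes for an identifier)

Corrected query:
SELECT id, name, major FROM students WHERE major = 'Math'

Result:
id | name  | major
---+-------+------
2  | Grace | Math 
5  | Kate  | Math 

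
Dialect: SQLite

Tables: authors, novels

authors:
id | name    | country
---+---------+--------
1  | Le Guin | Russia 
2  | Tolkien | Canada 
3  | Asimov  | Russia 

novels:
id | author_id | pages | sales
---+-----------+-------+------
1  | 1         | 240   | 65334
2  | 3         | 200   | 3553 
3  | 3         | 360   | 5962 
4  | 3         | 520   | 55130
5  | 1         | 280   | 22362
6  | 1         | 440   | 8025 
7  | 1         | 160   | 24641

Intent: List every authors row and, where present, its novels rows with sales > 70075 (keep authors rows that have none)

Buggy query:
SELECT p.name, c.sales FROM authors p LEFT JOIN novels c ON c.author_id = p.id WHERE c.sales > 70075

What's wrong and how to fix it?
Bug: A WHERE condition on the right-hand table after LEFT JOIN drops unmatched parents

Fix: Put 'c.sales > 70075' in the JOIN's ON clause instead of WHERE

Corrected query:
SELECT p.name, c.sales FROM authors p LEFT JOIN novels c ON c.author_id = p.id AND c.sales > 70075

Result:
name    | sales
--------+------
Le Guin | NULL 
Tolkien | NULL 
Asimov  | NULL 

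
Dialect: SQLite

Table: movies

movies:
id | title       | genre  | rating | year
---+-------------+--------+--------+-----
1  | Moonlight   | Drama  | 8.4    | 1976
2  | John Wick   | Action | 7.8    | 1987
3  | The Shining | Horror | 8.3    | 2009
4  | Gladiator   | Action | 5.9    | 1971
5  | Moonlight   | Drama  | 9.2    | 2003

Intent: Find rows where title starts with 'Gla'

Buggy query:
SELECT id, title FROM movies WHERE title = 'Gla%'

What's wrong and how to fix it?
Bug: Wildcards only work with LIKE; '=' treats '%' as a literal character

Fix: Replace '=' with LIKE so 'Gla%' is treated as a pattern

Corrected query:
SELECT id, title FROM movies WHERE title LIKE 'Gla%'

Result:
id | title    
---+----------
4  | Gladiator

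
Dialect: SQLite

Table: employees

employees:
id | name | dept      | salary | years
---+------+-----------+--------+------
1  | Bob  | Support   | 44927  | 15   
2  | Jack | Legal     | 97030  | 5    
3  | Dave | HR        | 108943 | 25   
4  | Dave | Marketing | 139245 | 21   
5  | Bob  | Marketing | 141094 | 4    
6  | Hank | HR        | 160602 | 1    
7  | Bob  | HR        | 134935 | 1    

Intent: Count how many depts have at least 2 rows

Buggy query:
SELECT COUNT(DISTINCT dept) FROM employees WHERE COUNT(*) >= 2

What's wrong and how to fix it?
Bug: COUNT(*) cannot appear in WHERE; the per-group count doesn't exist yet

Fix: Group first with HAVING COUNT(*) >= 2, then COUNT the resulting groups

Corrected query:
SELECT COUNT(*) FROM (SELECT dept FROM employees GROUP BY dept HAVING COUNT(*) >= 2)

Result:
COUNT(*)
--------
2       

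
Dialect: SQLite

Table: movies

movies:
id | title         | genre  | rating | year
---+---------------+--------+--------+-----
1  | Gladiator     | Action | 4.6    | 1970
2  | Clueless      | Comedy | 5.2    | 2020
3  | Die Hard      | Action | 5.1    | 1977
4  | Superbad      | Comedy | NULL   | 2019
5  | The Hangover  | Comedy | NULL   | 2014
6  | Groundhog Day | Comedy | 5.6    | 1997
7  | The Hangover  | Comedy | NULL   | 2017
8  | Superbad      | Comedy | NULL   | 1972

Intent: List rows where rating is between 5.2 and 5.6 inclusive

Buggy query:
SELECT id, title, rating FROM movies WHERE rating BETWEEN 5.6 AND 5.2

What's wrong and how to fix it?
Bug: The bounds are reversed; BETWEEN a AND b requires a <= b to match anything

Fix: Swap the bounds so the smaller value comes first

Corrected query:
SELECT id, title, rating FROM movies WHERE rating BETWEEN 5.2 AND 5.6

Result:
id | title         | rating
---+---------------+-------
2  | Clueless      | 5.2   
6  | Groundhog Day | 5.6   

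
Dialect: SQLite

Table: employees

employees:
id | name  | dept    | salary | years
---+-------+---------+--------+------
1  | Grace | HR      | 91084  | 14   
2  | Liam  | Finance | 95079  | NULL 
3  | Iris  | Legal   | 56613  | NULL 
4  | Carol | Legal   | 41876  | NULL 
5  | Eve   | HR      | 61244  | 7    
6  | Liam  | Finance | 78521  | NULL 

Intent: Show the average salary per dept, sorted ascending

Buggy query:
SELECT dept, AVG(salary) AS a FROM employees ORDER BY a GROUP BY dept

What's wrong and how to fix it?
Bug: ORDER BY appears before GROUP BY; SQL clause order requires GROUP BY first

Fix: Move ORDER BY to the end, after GROUP BY

Corrected query:
SELECT dept, AVG(salary) AS a FROM employees GROUP BY dept ORDER BY a

Result:
dept    | a      
--------+--------
Legal   | 49244.5
HR      | 76164  
Finance | 86800  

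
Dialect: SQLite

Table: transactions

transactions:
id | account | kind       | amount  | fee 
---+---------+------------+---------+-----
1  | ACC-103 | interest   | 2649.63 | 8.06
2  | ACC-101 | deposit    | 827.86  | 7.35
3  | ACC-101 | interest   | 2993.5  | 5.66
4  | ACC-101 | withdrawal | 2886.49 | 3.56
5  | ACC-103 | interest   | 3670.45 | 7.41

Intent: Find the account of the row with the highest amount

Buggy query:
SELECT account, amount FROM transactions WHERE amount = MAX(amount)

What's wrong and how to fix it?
Bug: MAX(amount) is an aggregate and cannot be used directly in WHERE

Fix: Use a subquery: WHERE amount = (SELECT MAX(amount) FROM transactions)

Corrected query:
SELECT account, amount FROM transactions WHERE amount = (SELECT MAX(amount) FROM transactions)

Result:
account | amount 
--------+--------
ACC-103 | 3670.45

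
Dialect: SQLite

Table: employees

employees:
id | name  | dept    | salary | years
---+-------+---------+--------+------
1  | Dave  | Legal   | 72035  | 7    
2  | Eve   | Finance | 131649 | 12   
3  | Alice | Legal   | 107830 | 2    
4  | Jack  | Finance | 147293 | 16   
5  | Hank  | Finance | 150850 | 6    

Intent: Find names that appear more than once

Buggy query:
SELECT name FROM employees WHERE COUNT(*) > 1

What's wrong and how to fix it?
Bug: WHERE can't reference COUNT(*); aggregates are computed after WHERE

Fix: Group first, then use HAVING for the count condition

Corrected query:
SELECT name FROM employees GROUP BY name HAVING COUNT(*) > 1

Result:
(no rows)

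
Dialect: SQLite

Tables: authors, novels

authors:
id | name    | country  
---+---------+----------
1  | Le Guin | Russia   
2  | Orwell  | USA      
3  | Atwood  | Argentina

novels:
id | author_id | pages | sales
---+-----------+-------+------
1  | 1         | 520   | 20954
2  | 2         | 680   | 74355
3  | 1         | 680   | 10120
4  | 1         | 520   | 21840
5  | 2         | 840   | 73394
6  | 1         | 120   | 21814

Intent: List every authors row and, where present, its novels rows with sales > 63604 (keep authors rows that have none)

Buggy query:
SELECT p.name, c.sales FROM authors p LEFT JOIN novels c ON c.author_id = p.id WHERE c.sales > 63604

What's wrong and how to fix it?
Bug: A WHERE condition on the right-hand table after LEFT JOIN drops unmatched parents

Fix: Move the right-table condition into the ON clause so unmatched parents are kept

Corrected query:
SELECT p.name, c.sales FROM authors p LEFT JOIN novels c ON c.author_id = p.id AND c.sales > 63604

Result:
name    | sales
--------+------
Le Guin | NULL 
Orwell  | 73394
Orwell  | 74355
Atwood  | NULL 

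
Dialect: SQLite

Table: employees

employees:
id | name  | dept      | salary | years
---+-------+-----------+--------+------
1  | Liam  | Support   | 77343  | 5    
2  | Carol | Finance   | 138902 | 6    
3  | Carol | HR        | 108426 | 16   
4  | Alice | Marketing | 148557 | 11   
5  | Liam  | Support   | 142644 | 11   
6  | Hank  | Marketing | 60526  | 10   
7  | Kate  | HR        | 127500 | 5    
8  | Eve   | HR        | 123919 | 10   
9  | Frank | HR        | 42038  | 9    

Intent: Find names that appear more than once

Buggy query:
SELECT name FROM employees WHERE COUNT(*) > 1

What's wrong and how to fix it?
Bug: COUNT(*) is an aggregate and cannot be used in WHERE

Fix: Group first, then use HAVING for the count condition

Corrected query:
SELECT name FROM employees GROUP BY name HAVING COUNT(*) > 1

Result:
name 
-----
Carol
Liam 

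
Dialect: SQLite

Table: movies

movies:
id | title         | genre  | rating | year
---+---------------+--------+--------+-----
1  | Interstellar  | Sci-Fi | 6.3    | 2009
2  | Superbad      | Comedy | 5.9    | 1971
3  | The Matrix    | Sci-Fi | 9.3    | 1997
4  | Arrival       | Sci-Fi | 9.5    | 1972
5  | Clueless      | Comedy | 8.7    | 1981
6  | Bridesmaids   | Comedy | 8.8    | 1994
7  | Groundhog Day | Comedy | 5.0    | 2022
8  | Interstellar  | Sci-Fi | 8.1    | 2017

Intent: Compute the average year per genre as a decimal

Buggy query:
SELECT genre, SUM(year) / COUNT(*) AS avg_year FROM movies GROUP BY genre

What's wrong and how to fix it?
Bug: Both operands are integers, so '/' performs integer division and truncates

Fix: Multiply by 1.0 (or CAST to REAL) to force floating-point division

Corrected query:
SELECT genre, SUM(year) * 1.0 / COUNT(*) AS avg_year FROM movies GROUP BY genre

Result:
genre  | avg_year
-------+---------
Comedy | 1992    
Sci-Fi | 1998.75 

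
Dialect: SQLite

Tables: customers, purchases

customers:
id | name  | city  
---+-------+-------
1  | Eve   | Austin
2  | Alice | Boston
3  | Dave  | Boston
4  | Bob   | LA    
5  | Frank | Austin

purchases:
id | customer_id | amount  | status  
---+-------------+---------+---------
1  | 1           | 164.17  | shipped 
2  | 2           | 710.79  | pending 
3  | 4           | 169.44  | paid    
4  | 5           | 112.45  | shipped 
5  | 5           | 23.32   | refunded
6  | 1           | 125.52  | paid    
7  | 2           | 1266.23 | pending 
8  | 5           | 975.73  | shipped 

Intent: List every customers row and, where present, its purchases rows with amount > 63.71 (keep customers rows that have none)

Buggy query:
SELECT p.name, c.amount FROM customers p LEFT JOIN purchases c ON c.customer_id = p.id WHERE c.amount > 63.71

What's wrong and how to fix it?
Bug: Filtering c.amount in WHERE discards the NULL rows produced by LEFT JOIN, turning it into an inner join

Fix: Put 'c.amount > 63.71' in the JOIN's ON clause instead of WHERE

Corrected query:
SELECT p.name, c.amount FROM customers p LEFT JOIN purchases c ON c.customer_id = p.id AND c.amount > 63.71

Result:
name  | amount 
------+--------
Eve   | 125.52 
Eve   | 164.17 
Alice | 710.79 
Alice | 1266.23
Dave  | NULL   
Bob   | 169.44 
Frank | 112.45 
Frank | 975.73 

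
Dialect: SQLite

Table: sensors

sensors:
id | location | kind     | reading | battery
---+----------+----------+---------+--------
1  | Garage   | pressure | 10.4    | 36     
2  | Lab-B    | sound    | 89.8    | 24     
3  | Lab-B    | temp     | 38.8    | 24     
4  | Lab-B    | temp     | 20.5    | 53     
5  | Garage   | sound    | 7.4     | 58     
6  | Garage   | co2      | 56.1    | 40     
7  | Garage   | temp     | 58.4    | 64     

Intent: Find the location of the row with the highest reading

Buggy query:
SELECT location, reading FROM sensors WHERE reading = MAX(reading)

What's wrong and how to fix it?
Bug: MAX(reading) is an aggregate and cannot be used directly in WHERE

Fix: Wrap MAX in a scalar subquery so WHERE compares against a single value

Corrected query:
SELECT location, reading FROM sensors WHERE reading = (SELECT MAX(reading) FROM sensors)

Result:
location | reading
---------+--------
Lab-B    | 89.8   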